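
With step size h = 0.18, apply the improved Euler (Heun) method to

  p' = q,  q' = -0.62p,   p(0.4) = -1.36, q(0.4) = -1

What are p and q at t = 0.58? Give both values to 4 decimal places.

Heun on (p,q): k1 = f(t_n, state_n); k2 = f(t_n + h, state_n + h·k1); state_{n+1} = state_n + (h/2)·(k1 + k2).
0.400000: (-1.360000, -1.000000)
  k1 = (-1.000000, 0.843200)
  predictor → (-1.540000, -0.848224)
  k2 = (-0.848224, 0.954800)
  → (-1.526340, -0.838180)
(p(0.58), q(0.58)) ≈ (-1.5263, -0.8382)

-1.5263, -0.8382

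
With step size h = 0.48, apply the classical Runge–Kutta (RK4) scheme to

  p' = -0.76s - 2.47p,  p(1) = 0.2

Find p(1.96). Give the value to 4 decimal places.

RK4: k1 = f(s_n, p_n); k2 = f(s_n + h/2, p_n + (h/2)·k1); k3 = f(s_n + h/2, p_n + (h/2)·k2); k4 = f(s_n + h, p_n + h·k3); p_{n+1} = p_n + (h/6)·(k1 + 2k2 + 2k3 + k4).
s=1.000000, p=0.200000:
  k1 = f(1.000000, 0.200000) = -1.254000
  k2 = f(1.240000, -0.100960) = -0.693029
  k3 = f(1.240000, 0.033673) = -1.025573
  k4 = f(1.480000, -0.292275) = -0.402881
  p ← 0.200000 + (0.48/6)·(k1 + 2k2 + 2k3 + k4) = -0.207527
s=1.480000, p=-0.207527:
  k1 = f(1.480000, -0.207527) = -0.612209
  k2 = f(1.720000, -0.354457) = -0.431692
  k3 = f(1.720000, -0.311133) = -0.538702
  k4 = f(1.960000, -0.466104) = -0.338324
  p ← -0.207527 + (0.48/6)·(k1 + 2k2 + 2k3 + k4) = -0.438832
p(1.96) ≈ -0.4388

-0.4388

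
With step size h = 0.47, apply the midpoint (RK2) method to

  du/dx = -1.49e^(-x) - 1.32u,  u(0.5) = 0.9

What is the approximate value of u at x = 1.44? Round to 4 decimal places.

Midpoint: k1 = f(x_n, u_n); k2 = f(x_n + h/2, u_n + (h/2)·k1); u_{n+1} = u_n + h·k2.
x=0.500000, u=0.900000:
  k1 = f(0.500000, 0.900000) = -2.091731
  k2 = f(0.735000, 0.408443) = -1.253608
  u ← 0.900000 + 0.47·(-1.253608) = 0.310804
x=0.970000, u=0.310804:
  k1 = f(0.970000, 0.310804) = -0.975095
  k2 = f(1.205000, 0.081657) = -0.554328
  u ← 0.310804 + 0.47·(-0.554328) = 0.050270
u(1.44) ≈ 0.0503

0.0503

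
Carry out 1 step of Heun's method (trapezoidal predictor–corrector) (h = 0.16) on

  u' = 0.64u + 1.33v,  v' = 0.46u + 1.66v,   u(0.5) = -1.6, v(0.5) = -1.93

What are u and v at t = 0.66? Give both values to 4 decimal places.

Heun on (u,v): k1 = f(t_n, state_n); k2 = f(t_n + h, state_n + h·k1); state_{n+1} = state_n + (h/2)·(k1 + k2).
0.500000: (-1.600000, -1.930000)
  k1 = (-3.590900, -3.939800)
  predictor → (-2.174544, -2.560368)
  k2 = (-4.796998, -5.250501)
  → (-2.271032, -2.665224)
(u(0.66), v(0.66)) ≈ (-2.2710, -2.6652)

-2.2710, -2.6652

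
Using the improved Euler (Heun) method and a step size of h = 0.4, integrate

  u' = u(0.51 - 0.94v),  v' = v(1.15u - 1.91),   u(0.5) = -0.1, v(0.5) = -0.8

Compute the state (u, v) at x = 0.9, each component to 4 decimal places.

Heun on (u,v): k1 = f(x_n, state_n); k2 = f(x_n + h, state_n + h·k1); state_{n+1} = state_n + (h/2)·(k1 + k2).
0.500000: (-0.100000, -0.800000)
  k1 = (-0.126200, 1.620000)
  predictor → (-0.150480, -0.152000)
  k2 = (-0.098245, 0.316624)
  → (-0.144889, -0.412675)
(u(0.9), v(0.9)) ≈ (-0.1449, -0.4127)

-0.1449, -0.4127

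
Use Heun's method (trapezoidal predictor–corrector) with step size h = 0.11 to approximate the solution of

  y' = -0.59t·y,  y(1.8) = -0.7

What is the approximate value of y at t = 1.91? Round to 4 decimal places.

Heun: k1 = f(t_n, y_n); k2 = f(t_n + h, y_n + h·k1); y_{n+1} = y_n + (h/2)·(k1 + k2).
t=1.800000, y=-0.700000:
  k1 = f(1.800000, -0.700000) = 0.743400
  k2 = f(1.910000, -0.618226) = 0.696679
  y ← -0.700000 + (0.11/2)·(0.743400 + 0.696679) = -0.620796
y(1.91) ≈ -0.6208

-0.6208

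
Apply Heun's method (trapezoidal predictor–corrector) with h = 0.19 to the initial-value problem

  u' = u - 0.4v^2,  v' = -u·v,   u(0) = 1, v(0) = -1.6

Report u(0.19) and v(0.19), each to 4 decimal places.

Heun on (u,v): k1 = f(t_n, state_n); k2 = f(t_n + h, state_n + h·k1); state_{n+1} = state_n + (h/2)·(k1 + k2).
0.000000: (1.000000, -1.600000)
  k1 = (-0.024000, 1.600000)
  predictor → (0.995440, -1.296000)
  k2 = (0.323594, 1.290090)
  → (1.028461, -1.325441)
(u(0.19), v(0.19)) ≈ (1.0285, -1.3254)

1.0285, -1.3254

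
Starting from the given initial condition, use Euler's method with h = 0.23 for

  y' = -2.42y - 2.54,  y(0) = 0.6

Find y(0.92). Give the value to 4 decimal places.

Euler: y_{n+1} = y_n + h·f(t_n, y_n).
t=0.000000, y=0.600000: f=-3.992000 → y ← 0.600000 + 0.23·(-3.992000) = -0.318160
t=0.230000, y=-0.318160: f=-1.770053 → y ← -0.318160 + 0.23·(-1.770053) = -0.725272
t=0.460000, y=-0.725272: f=-0.784841 → y ← -0.725272 + 0.23·(-0.784841) = -0.905786
t=0.690000, y=-0.905786: f=-0.347999 → y ← -0.905786 + 0.23·(-0.347999) = -0.985825
y(0.92) ≈ -0.9858

-0.9858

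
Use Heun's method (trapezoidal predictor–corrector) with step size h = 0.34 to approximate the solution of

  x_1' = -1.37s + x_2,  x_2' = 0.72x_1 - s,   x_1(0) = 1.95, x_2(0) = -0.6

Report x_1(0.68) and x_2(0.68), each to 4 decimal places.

1.4937, 0.0212

Heun on (x_1,x_2): k1 = f(s_n, state_n); k2 = f(s_n + h, state_n + h·k1); state_{n+1} = state_n + (h/2)·(k1 + k2).
0.000000: (1.950000, -0.600000)
  k1 = (-0.600000, 1.404000)
  predictor → (1.746000, -0.122640)
  k2 = (-0.588440, 0.917120)
  → (1.747965, -0.205410)
0.340000: (1.747965, -0.205410)
  k1 = (-0.671210, 0.918535)
  predictor → (1.519754, 0.106892)
  k2 = (-0.824708, 0.414223)
  → (1.493659, 0.021159)
(x_1(0.68), x_2(0.68)) ≈ (1.4937, 0.0212)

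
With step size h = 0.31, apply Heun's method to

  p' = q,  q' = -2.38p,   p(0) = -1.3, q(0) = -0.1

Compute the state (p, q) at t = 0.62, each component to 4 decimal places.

Heun on (p,q): k1 = f(t_n, state_n); k2 = f(t_n + h, state_n + h·k1); state_{n+1} = state_n + (h/2)·(k1 + k2).
0.000000: (-1.300000, -0.100000)
  k1 = (-0.100000, 3.094000)
  predictor → (-1.331000, 0.859140)
  k2 = (0.859140, 3.167780)
  → (-1.182333, 0.870576)
0.310000: (-1.182333, 0.870576)
  k1 = (0.870576, 2.813953)
  predictor → (-0.912455, 1.742901)
  k2 = (1.742901, 2.171642)
  → (-0.777244, 1.643343)
(p(0.62), q(0.62)) ≈ (-0.7772, 1.6433)

-0.7772, 1.6433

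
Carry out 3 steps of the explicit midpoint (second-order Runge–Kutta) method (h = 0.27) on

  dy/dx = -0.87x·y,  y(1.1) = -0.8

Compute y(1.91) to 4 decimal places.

-0.2790

Midpoint: k1 = f(x_n, y_n); k2 = f(x_n + h/2, y_n + (h/2)·k1); y_{n+1} = y_n + h·k2.
x=1.100000, y=-0.800000:
  k1 = f(1.100000, -0.800000) = 0.765600
  k2 = f(1.235000, -0.696644) = 0.748509
  y ← -0.800000 + 0.27·0.748509 = -0.597903
x=1.370000, y=-0.597903:
  k1 = f(1.370000, -0.597903) = 0.712640
  k2 = f(1.505000, -0.501696) = 0.656896
  y ← -0.597903 + 0.27·0.656896 = -0.420541
x=1.640000, y=-0.420541:
  k1 = f(1.640000, -0.420541) = 0.600027
  k2 = f(1.775000, -0.339537) = 0.524330
  y ← -0.420541 + 0.27·0.524330 = -0.278972
y(1.91) ≈ -0.2790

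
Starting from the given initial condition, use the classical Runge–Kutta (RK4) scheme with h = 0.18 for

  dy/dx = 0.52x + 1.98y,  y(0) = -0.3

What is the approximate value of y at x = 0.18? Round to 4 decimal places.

RK4: k1 = f(x_n, y_n); k2 = f(x_n + h/2, y_n + (h/2)·k1); k3 = f(x_n + h/2, y_n + (h/2)·k2); k4 = f(x_n + h, y_n + h·k3); y_{n+1} = y_n + (h/6)·(k1 + 2k2 + 2k3 + k4).
x=0.000000, y=-0.300000:
  k1 = f(0.000000, -0.300000) = -0.594000
  k2 = f(0.090000, -0.353460) = -0.653051
  k3 = f(0.090000, -0.358775) = -0.663574
  k4 = f(0.180000, -0.419443) = -0.736898
  y ← -0.300000 + (0.18/6)·(k1 + 2k2 + 2k3 + k4) = -0.418924
y(0.18) ≈ -0.4189

-0.4189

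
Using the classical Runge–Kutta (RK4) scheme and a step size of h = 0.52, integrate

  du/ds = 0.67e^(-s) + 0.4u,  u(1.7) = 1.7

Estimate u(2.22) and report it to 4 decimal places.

2.1487

RK4: k1 = f(s_n, u_n); k2 = f(s_n + h/2, u_n + (h/2)·k1); k3 = f(s_n + h/2, u_n + (h/2)·k2); k4 = f(s_n + h, u_n + h·k3); u_{n+1} = u_n + (h/6)·(k1 + 2k2 + 2k3 + k4).
s=1.700000, u=1.700000:
  k1 = f(1.700000, 1.700000) = 0.802398
  k2 = f(1.960000, 1.908623) = 0.857825
  k3 = f(1.960000, 1.923034) = 0.863589
  k4 = f(2.220000, 2.149066) = 0.932395
  u ← 1.700000 + (0.52/6)·(k1 + 2k2 + 2k3 + k4) = 2.148727
u(2.22) ≈ 2.1487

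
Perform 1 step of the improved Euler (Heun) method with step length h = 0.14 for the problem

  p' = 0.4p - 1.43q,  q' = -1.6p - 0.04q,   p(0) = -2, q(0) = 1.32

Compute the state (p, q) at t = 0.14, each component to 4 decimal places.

-2.4309, 1.8015

Heun on (p,q): k1 = f(t_n, state_n); k2 = f(t_n + h, state_n + h·k1); state_{n+1} = state_n + (h/2)·(k1 + k2).
0.000000: (-2.000000, 1.320000)
  k1 = (-2.687600, 3.147200)
  predictor → (-2.376264, 1.760608)
  k2 = (-3.468175, 3.731598)
  → (-2.430904, 1.801516)
(p(0.14), q(0.14)) ≈ (-2.4309, 1.8015)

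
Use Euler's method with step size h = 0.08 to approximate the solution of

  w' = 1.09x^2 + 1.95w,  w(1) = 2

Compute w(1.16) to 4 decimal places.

Euler: w_{n+1} = w_n + h·f(x_n, w_n).
x=1.000000, w=2.000000: f=4.990000 → w ← 2.000000 + 0.08·4.990000 = 2.399200
x=1.080000, w=2.399200: f=5.949816 → w ← 2.399200 + 0.08·5.949816 = 2.875185
w(1.16) ≈ 2.8752

2.8752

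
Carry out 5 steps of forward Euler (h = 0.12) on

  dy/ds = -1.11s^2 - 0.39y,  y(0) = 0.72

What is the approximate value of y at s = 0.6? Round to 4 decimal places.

0.5108

Euler: y_{n+1} = y_n + h·f(s_n, y_n).
s=0.000000, y=0.720000: f=-0.280800 → y ← 0.720000 + 0.12·(-0.280800) = 0.686304
s=0.120000, y=0.686304: f=-0.283643 → y ← 0.686304 + 0.12·(-0.283643) = 0.652267
s=0.240000, y=0.652267: f=-0.318320 → y ← 0.652267 + 0.12·(-0.318320) = 0.614068
s=0.360000, y=0.614068: f=-0.383343 → y ← 0.614068 + 0.12·(-0.383343) = 0.568067
s=0.480000, y=0.568067: f=-0.477290 → y ← 0.568067 + 0.12·(-0.477290) = 0.510793
y(0.6) ≈ 0.5108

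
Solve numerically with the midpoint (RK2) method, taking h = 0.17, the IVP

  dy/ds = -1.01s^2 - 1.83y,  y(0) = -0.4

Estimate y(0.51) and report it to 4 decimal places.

Midpoint: k1 = f(s_n, y_n); k2 = f(s_n + h/2, y_n + (h/2)·k1); y_{n+1} = y_n + h·k2.
s=0.000000, y=-0.400000:
  k1 = f(0.000000, -0.400000) = 0.732000
  k2 = f(0.085000, -0.337780) = 0.610840
  y ← -0.400000 + 0.17·0.610840 = -0.296157
s=0.170000, y=-0.296157:
  k1 = f(0.170000, -0.296157) = 0.512779
  k2 = f(0.255000, -0.252571) = 0.396530
  y ← -0.296157 + 0.17·0.396530 = -0.228747
s=0.340000, y=-0.228747:
  k1 = f(0.340000, -0.228747) = 0.301851
  k2 = f(0.425000, -0.203090) = 0.189223
  y ← -0.228747 + 0.17·0.189223 = -0.196579
y(0.51) ≈ -0.1966

-0.1966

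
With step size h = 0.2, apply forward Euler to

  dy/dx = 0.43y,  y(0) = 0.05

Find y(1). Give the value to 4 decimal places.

0.0755

Euler: y_{n+1} = y_n + h·f(x_n, y_n).
x=0.000000, y=0.050000: f=0.021500 → y ← 0.050000 + 0.2·0.021500 = 0.054300
x=0.200000, y=0.054300: f=0.023349 → y ← 0.054300 + 0.2·0.023349 = 0.058970
x=0.400000, y=0.058970: f=0.025357 → y ← 0.058970 + 0.2·0.025357 = 0.064041
x=0.600000, y=0.064041: f=0.027538 → y ← 0.064041 + 0.2·0.027538 = 0.069549
x=0.800000, y=0.069549: f=0.029906 → y ← 0.069549 + 0.2·0.029906 = 0.075530
y(1) ≈ 0.0755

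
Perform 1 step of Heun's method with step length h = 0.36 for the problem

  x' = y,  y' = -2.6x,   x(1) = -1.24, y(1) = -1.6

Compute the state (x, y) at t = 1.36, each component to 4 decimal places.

-1.6071, -0.1698

Heun on (x,y): k1 = f(t_n, state_n); k2 = f(t_n + h, state_n + h·k1); state_{n+1} = state_n + (h/2)·(k1 + k2).
1.000000: (-1.240000, -1.600000)
  k1 = (-1.600000, 3.224000)
  predictor → (-1.816000, -0.439360)
  k2 = (-0.439360, 4.721600)
  → (-1.607085, -0.169792)
(x(1.36), y(1.36)) ≈ (-1.6071, -0.1698)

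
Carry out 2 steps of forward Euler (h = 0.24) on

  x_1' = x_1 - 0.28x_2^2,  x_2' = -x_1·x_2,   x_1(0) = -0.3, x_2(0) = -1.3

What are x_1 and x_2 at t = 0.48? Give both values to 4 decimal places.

Euler on (x_1,x_2): x_1_{n+1} = x_1_n + h·x_1', x_2_{n+1} = x_2_n + h·x_2'.
0.000000: (-0.300000, -1.300000); f=(-0.773200, -0.390000) → (-0.485568, -1.393600)
0.240000: (-0.485568, -1.393600); f=(-1.029362, -0.676688) → (-0.732615, -1.556005)
(x_1(0.48), x_2(0.48)) ≈ (-0.7326, -1.5560)

-0.7326, -1.5560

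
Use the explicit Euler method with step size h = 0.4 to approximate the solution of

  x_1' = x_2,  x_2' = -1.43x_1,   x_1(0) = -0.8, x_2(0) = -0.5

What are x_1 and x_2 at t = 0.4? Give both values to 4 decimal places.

Euler on (x_1,x_2): x_1_{n+1} = x_1_n + h·x_1', x_2_{n+1} = x_2_n + h·x_2'.
0.000000: (-0.800000, -0.500000); f=(-0.500000, 1.144000) → (-1.000000, -0.042400)
(x_1(0.4), x_2(0.4)) ≈ (-1.0000, -0.0424)

-1.0000, -0.0424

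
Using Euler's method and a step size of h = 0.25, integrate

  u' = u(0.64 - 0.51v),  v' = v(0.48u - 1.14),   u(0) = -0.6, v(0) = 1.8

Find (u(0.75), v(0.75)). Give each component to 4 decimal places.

Euler on (u,v): u_{n+1} = u_n + h·u', v_{n+1} = v_n + h·v'.
0.000000: (-0.600000, 1.800000); f=(0.166800, -2.570400) → (-0.558300, 1.157400)
0.250000: (-0.558300, 1.157400); f=(-0.027762, -1.629601) → (-0.565241, 0.750000)
0.500000: (-0.565241, 0.750000); f=(-0.145549, -1.058486) → (-0.601628, 0.485378)
(u(0.75), v(0.75)) ≈ (-0.6016, 0.4854)

-0.6016, 0.4854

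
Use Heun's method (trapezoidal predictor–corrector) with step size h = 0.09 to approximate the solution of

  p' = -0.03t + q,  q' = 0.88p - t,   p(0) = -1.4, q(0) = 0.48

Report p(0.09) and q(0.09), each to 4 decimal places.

-1.3619, 0.3668

Heun on (p,q): k1 = f(t_n, state_n); k2 = f(t_n + h, state_n + h·k1); state_{n+1} = state_n + (h/2)·(k1 + k2).
0.000000: (-1.400000, 0.480000)
  k1 = (0.480000, -1.232000)
  predictor → (-1.356800, 0.369120)
  k2 = (0.366420, -1.283984)
  → (-1.361911, 0.366781)
(p(0.09), q(0.09)) ≈ (-1.3619, 0.3668)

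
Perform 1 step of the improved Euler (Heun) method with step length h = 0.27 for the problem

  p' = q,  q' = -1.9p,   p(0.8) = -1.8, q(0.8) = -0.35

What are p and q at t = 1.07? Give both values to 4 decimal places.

-1.7698, 0.5976

Heun on (p,q): k1 = f(t_n, state_n); k2 = f(t_n + h, state_n + h·k1); state_{n+1} = state_n + (h/2)·(k1 + k2).
0.800000: (-1.800000, -0.350000)
  k1 = (-0.350000, 3.420000)
  predictor → (-1.894500, 0.573400)
  k2 = (0.573400, 3.599550)
  → (-1.769841, 0.597639)
(p(1.07), q(1.07)) ≈ (-1.7698, 0.5976)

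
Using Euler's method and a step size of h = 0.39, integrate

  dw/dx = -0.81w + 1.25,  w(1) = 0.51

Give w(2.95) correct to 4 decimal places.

Euler: w_{n+1} = w_n + h·f(x_n, w_n).
x=1.000000, w=0.510000: f=0.836900 → w ← 0.510000 + 0.39·0.836900 = 0.836391
x=1.390000, w=0.836391: f=0.572523 → w ← 0.836391 + 0.39·0.572523 = 1.059675
x=1.780000, w=1.059675: f=0.391663 → w ← 1.059675 + 0.39·0.391663 = 1.212424
x=2.170000, w=1.212424: f=0.267937 → w ← 1.212424 + 0.39·0.267937 = 1.316919
x=2.560000, w=1.316919: f=0.183296 → w ← 1.316919 + 0.39·0.183296 = 1.388404
w(2.95) ≈ 1.3884

1.3884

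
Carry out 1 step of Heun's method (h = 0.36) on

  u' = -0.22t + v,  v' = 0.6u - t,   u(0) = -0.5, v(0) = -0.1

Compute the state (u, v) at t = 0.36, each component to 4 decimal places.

Heun on (u,v): k1 = f(t_n, state_n); k2 = f(t_n + h, state_n + h·k1); state_{n+1} = state_n + (h/2)·(k1 + k2).
0.000000: (-0.500000, -0.100000)
  k1 = (-0.100000, -0.300000)
  predictor → (-0.536000, -0.208000)
  k2 = (-0.287200, -0.681600)
  → (-0.569696, -0.276688)
(u(0.36), v(0.36)) ≈ (-0.5697, -0.2767)

-0.5697, -0.2767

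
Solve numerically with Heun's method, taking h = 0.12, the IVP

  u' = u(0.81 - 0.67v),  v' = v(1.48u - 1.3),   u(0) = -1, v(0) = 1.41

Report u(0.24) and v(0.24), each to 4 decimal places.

Heun on (u,v): k1 = f(t_n, state_n); k2 = f(t_n + h, state_n + h·k1); state_{n+1} = state_n + (h/2)·(k1 + k2).
0.000000: (-1.000000, 1.410000)
  k1 = (0.134700, -3.919800)
  predictor → (-0.983836, 0.939624)
  k2 = (-0.177535, -2.589676)
  → (-1.002570, 1.019431)
0.120000: (-1.002570, 1.019431)
  k1 = (-0.127307, -2.837897)
  predictor → (-1.017847, 0.678884)
  k2 = (-0.361486, -1.905229)
  → (-1.031898, 0.734844)
(u(0.24), v(0.24)) ≈ (-1.0319, 0.7348)

-1.0319, 0.7348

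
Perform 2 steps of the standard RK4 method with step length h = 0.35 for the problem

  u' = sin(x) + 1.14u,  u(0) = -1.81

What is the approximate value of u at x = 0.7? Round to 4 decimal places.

RK4: k1 = f(x_n, u_n); k2 = f(x_n + h/2, u_n + (h/2)·k1); k3 = f(x_n + h/2, u_n + (h/2)·k2); k4 = f(x_n + h, u_n + h·k3); u_{n+1} = u_n + (h/6)·(k1 + 2k2 + 2k3 + k4).
x=0.000000, u=-1.810000:
  k1 = f(0.000000, -1.810000) = -2.063400
  k2 = f(0.175000, -2.171095) = -2.300940
  k3 = f(0.175000, -2.212665) = -2.348329
  k4 = f(0.350000, -2.631915) = -2.657486
  u ← -1.810000 + (0.35/6)·(k1 + 2k2 + 2k3 + k4) = -2.627800
x=0.350000, u=-2.627800:
  k1 = f(0.350000, -2.627800) = -2.652794
  k2 = f(0.525000, -3.092039) = -3.023711
  k3 = f(0.525000, -3.156949) = -3.097709
  k4 = f(0.700000, -3.711998) = -3.587460
  u ← -2.627800 + (0.35/6)·(k1 + 2k2 + 2k3 + k4) = -3.705980
u(0.7) ≈ -3.7060

-3.7060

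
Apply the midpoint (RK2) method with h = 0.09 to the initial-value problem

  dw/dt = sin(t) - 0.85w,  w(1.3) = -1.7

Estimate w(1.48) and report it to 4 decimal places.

-1.2951

Midpoint: k1 = f(t_n, w_n); k2 = f(t_n + h/2, w_n + (h/2)·k1); w_{n+1} = w_n + h·k2.
t=1.300000, w=-1.700000:
  k1 = f(1.300000, -1.700000) = 2.408558
  k2 = f(1.345000, -1.591615) = 2.327489
  w ← -1.700000 + 0.09·2.327489 = -1.490526
t=1.390000, w=-1.490526:
  k1 = f(1.390000, -1.490526) = 2.250648
  k2 = f(1.435000, -1.389247) = 2.171654
  w ← -1.490526 + 0.09·2.171654 = -1.295077
w(1.48) ≈ -1.2951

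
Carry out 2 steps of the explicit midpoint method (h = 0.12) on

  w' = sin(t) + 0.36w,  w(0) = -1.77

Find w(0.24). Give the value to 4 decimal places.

-1.9004

Midpoint: k1 = f(t_n, w_n); k2 = f(t_n + h/2, w_n + (h/2)·k1); w_{n+1} = w_n + h·k2.
t=0.000000, w=-1.770000:
  k1 = f(0.000000, -1.770000) = -0.637200
  k2 = f(0.060000, -1.808232) = -0.591000
  w ← -1.770000 + 0.12·(-0.591000) = -1.840920
t=0.120000, w=-1.840920:
  k1 = f(0.120000, -1.840920) = -0.543019
  k2 = f(0.180000, -1.873501) = -0.495431
  w ← -1.840920 + 0.12·(-0.495431) = -1.900372
w(0.24) ≈ -1.9004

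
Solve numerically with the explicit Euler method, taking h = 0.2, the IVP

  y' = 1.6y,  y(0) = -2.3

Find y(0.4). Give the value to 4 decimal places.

-4.0075

Euler: y_{n+1} = y_n + h·f(x_n, y_n).
x=0.000000, y=-2.300000: f=-3.680000 → y ← -2.300000 + 0.2·(-3.680000) = -3.036000
x=0.200000, y=-3.036000: f=-4.857600 → y ← -3.036000 + 0.2·(-4.857600) = -4.007520
y(0.4) ≈ -4.0075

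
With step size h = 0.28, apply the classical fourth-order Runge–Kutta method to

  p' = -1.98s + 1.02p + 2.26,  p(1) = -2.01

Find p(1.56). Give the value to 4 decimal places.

-3.7259

RK4: k1 = f(s_n, p_n); k2 = f(s_n + h/2, p_n + (h/2)·k1); k3 = f(s_n + h/2, p_n + (h/2)·k2); k4 = f(s_n + h, p_n + h·k3); p_{n+1} = p_n + (h/6)·(k1 + 2k2 + 2k3 + k4).
s=1.000000, p=-2.010000:
  k1 = f(1.000000, -2.010000) = -1.770200
  k2 = f(1.140000, -2.257828) = -2.300185
  k3 = f(1.140000, -2.332026) = -2.375866
  k4 = f(1.280000, -2.675243) = -3.003147
  p ← -2.010000 + (0.28/6)·(k1 + 2k2 + 2k3 + k4) = -2.669188
s=1.280000, p=-2.669188:
  k1 = f(1.280000, -2.669188) = -2.996971
  k2 = f(1.420000, -3.088764) = -3.702139
  k3 = f(1.420000, -3.187487) = -3.802837
  k4 = f(1.560000, -3.733982) = -4.637462
  p ← -2.669188 + (0.28/6)·(k1 + 2k2 + 2k3 + k4) = -3.725926
p(1.56) ≈ -3.7259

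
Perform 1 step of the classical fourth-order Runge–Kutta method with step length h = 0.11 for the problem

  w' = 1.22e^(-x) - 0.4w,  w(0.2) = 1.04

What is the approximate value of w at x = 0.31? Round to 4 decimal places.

1.0970

RK4: k1 = f(x_n, w_n); k2 = f(x_n + h/2, w_n + (h/2)·k1); k3 = f(x_n + h/2, w_n + (h/2)·k2); k4 = f(x_n + h, w_n + h·k3); w_{n+1} = w_n + (h/6)·(k1 + 2k2 + 2k3 + k4).
x=0.200000, w=1.040000:
  k1 = f(0.200000, 1.040000) = 0.582852
  k2 = f(0.255000, 1.072057) = 0.516575
  k3 = f(0.255000, 1.068412) = 0.518033
  k4 = f(0.310000, 1.096984) = 0.456012
  w ← 1.040000 + (0.11/6)·(k1 + 2k2 + 2k3 + k4) = 1.096981
w(0.31) ≈ 1.0970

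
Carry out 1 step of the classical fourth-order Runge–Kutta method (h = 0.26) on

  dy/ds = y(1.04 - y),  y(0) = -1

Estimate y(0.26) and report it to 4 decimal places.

-1.8656

RK4: k1 = f(s_n, y_n); k2 = f(s_n + h/2, y_n + (h/2)·k1); k3 = f(s_n + h/2, y_n + (h/2)·k2); k4 = f(s_n + h, y_n + h·k3); y_{n+1} = y_n + (h/6)·(k1 + 2k2 + 2k3 + k4).
s=0.000000, y=-1.000000:
  k1 = f(0.000000, -1.000000) = -2.040000
  k2 = f(0.130000, -1.265200) = -2.916539
  k3 = f(0.130000, -1.379150) = -3.336371
  k4 = f(0.260000, -1.867456) = -5.429548
  y ← -1.000000 + (0.26/6)·(k1 + 2k2 + 2k3 + k4) = -1.865599
y(0.26) ≈ -1.8656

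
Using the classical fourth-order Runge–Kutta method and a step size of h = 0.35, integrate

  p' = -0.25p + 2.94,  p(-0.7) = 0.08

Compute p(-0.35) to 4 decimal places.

RK4: k1 = f(x_n, p_n); k2 = f(x_n + h/2, p_n + (h/2)·k1); k3 = f(x_n + h/2, p_n + (h/2)·k2); k4 = f(x_n + h, p_n + h·k3); p_{n+1} = p_n + (h/6)·(k1 + 2k2 + 2k3 + k4).
x=-0.700000, p=0.080000:
  k1 = f(-0.700000, 0.080000) = 2.920000
  k2 = f(-0.525000, 0.591000) = 2.792250
  k3 = f(-0.525000, 0.568644) = 2.797839
  k4 = f(-0.350000, 1.059244) = 2.675189
  p ← 0.080000 + (0.35/6)·(k1 + 2k2 + 2k3 + k4) = 1.058563
p(-0.35) ≈ 1.0586

1.0586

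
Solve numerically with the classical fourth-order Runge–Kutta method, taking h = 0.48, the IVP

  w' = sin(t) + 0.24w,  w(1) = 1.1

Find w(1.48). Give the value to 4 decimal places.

RK4: k1 = f(t_n, w_n); k2 = f(t_n + h/2, w_n + (h/2)·k1); k3 = f(t_n + h/2, w_n + (h/2)·k2); k4 = f(t_n + h, w_n + h·k3); w_{n+1} = w_n + (h/6)·(k1 + 2k2 + 2k3 + k4).
t=1.000000, w=1.100000:
  k1 = f(1.000000, 1.100000) = 1.105471
  k2 = f(1.240000, 1.365313) = 1.273459
  k3 = f(1.240000, 1.405630) = 1.283135
  k4 = f(1.480000, 1.715905) = 1.407698
  w ← 1.100000 + (0.48/6)·(k1 + 2k2 + 2k3 + k4) = 1.710109
w(1.48) ≈ 1.7101

1.7101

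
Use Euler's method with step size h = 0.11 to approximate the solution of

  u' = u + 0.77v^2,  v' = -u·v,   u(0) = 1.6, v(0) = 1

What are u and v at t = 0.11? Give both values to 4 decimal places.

1.8607, 0.8240

Euler on (u,v): u_{n+1} = u_n + h·u', v_{n+1} = v_n + h·v'.
0.000000: (1.600000, 1.000000); f=(2.370000, -1.600000) → (1.860700, 0.824000)
(u(0.11), v(0.11)) ≈ (1.8607, 0.8240)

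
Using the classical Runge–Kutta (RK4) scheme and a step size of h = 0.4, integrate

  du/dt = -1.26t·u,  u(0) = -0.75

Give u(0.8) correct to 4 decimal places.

-0.5011

RK4: k1 = f(t_n, u_n); k2 = f(t_n + h/2, u_n + (h/2)·k1); k3 = f(t_n + h/2, u_n + (h/2)·k2); k4 = f(t_n + h, u_n + h·k3); u_{n+1} = u_n + (h/6)·(k1 + 2k2 + 2k3 + k4).
t=0.000000, u=-0.750000:
  k1 = f(0.000000, -0.750000) = 0.000000
  k2 = f(0.200000, -0.750000) = 0.189000
  k3 = f(0.200000, -0.712200) = 0.179474
  k4 = f(0.400000, -0.678210) = 0.341818
  u ← -0.750000 + (0.4/6)·(k1 + 2k2 + 2k3 + k4) = -0.678082
t=0.400000, u=-0.678082:
  k1 = f(0.400000, -0.678082) = 0.341753
  k2 = f(0.600000, -0.609732) = 0.460957
  k3 = f(0.600000, -0.585891) = 0.442933
  k4 = f(0.800000, -0.500909) = 0.504916
  u ← -0.678082 + (0.4/6)·(k1 + 2k2 + 2k3 + k4) = -0.501119
u(0.8) ≈ -0.5011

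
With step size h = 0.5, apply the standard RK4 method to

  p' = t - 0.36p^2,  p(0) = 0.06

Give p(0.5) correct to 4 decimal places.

0.1828

RK4: k1 = f(t_n, p_n); k2 = f(t_n + h/2, p_n + (h/2)·k1); k3 = f(t_n + h/2, p_n + (h/2)·k2); k4 = f(t_n + h, p_n + h·k3); p_{n+1} = p_n + (h/6)·(k1 + 2k2 + 2k3 + k4).
t=0.000000, p=0.060000:
  k1 = f(0.000000, 0.060000) = -0.001296
  k2 = f(0.250000, 0.059676) = 0.248718
  k3 = f(0.250000, 0.122179) = 0.244626
  k4 = f(0.500000, 0.182313) = 0.488034
  p ← 0.060000 + (0.5/6)·(k1 + 2k2 + 2k3 + k4) = 0.182786
p(0.5) ≈ 0.1828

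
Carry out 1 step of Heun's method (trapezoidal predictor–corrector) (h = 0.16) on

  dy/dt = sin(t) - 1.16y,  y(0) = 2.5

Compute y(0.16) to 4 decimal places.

2.0918

Heun: k1 = f(t_n, y_n); k2 = f(t_n + h, y_n + h·k1); y_{n+1} = y_n + (h/2)·(k1 + k2).
t=0.000000, y=2.500000:
  k1 = f(0.000000, 2.500000) = -2.900000
  k2 = f(0.160000, 2.036000) = -2.202442
  y ← 2.500000 + (0.16/2)·(-2.900000 + (-2.202442)) = 2.091805
y(0.16) ≈ 2.0918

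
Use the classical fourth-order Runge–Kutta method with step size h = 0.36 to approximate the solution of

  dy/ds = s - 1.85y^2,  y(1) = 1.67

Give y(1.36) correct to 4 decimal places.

RK4: k1 = f(s_n, y_n); k2 = f(s_n + h/2, y_n + (h/2)·k1); k3 = f(s_n + h/2, y_n + (h/2)·k2); k4 = f(s_n + h, y_n + h·k3); y_{n+1} = y_n + (h/6)·(k1 + 2k2 + 2k3 + k4).
s=1.000000, y=1.670000:
  k1 = f(1.000000, 1.670000) = -4.159465
  k2 = f(1.180000, 0.921296) = -0.390256
  k3 = f(1.180000, 1.599754) = -3.554544
  k4 = f(1.360000, 0.390364) = 1.078089
  y ← 1.670000 + (0.36/6)·(k1 + 2k2 + 2k3 + k4) = 1.011742
y(1.36) ≈ 1.0117

1.0117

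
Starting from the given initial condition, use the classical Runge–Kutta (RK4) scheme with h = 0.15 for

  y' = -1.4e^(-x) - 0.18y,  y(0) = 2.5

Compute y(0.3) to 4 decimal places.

2.0158

RK4: k1 = f(x_n, y_n); k2 = f(x_n + h/2, y_n + (h/2)·k1); k3 = f(x_n + h/2, y_n + (h/2)·k2); k4 = f(x_n + h, y_n + h·k3); y_{n+1} = y_n + (h/6)·(k1 + 2k2 + 2k3 + k4).
x=0.000000, y=2.500000:
  k1 = f(0.000000, 2.500000) = -1.850000
  k2 = f(0.075000, 2.361250) = -1.723866
  k3 = f(0.075000, 2.370710) = -1.725569
  k4 = f(0.150000, 2.241165) = -1.608401
  y ← 2.500000 + (0.15/6)·(k1 + 2k2 + 2k3 + k4) = 2.241068
x=0.150000, y=2.241068:
  k1 = f(0.150000, 2.241068) = -1.608383
  k2 = f(0.225000, 2.120439) = -1.499602
  k3 = f(0.225000, 2.128598) = -1.501070
  k4 = f(0.300000, 2.015908) = -1.400009
  y ← 2.241068 + (0.15/6)·(k1 + 2k2 + 2k3 + k4) = 2.015825
y(0.3) ≈ 2.0158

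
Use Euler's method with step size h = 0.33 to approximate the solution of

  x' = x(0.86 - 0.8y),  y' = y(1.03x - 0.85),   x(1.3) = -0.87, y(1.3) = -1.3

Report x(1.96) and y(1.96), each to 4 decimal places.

-2.0231, -0.1313

Euler on (x,y): x_{n+1} = x_n + h·x', y_{n+1} = y_n + h·y'.
1.300000: (-0.870000, -1.300000); f=(-1.653000, 2.269930) → (-1.415490, -0.550923)
1.630000: (-1.415490, -0.550923); f=(-1.841182, 1.271506) → (-2.023080, -0.131326)
(x(1.96), y(1.96)) ≈ (-2.0231, -0.1313)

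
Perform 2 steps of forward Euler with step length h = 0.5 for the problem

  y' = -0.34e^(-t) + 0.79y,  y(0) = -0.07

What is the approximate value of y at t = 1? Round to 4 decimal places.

-0.4765

Euler: y_{n+1} = y_n + h·f(t_n, y_n).
t=0.000000, y=-0.070000: f=-0.395300 → y ← -0.070000 + 0.5·(-0.395300) = -0.267650
t=0.500000, y=-0.267650: f=-0.417664 → y ← -0.267650 + 0.5·(-0.417664) = -0.476482
y(1) ≈ -0.4765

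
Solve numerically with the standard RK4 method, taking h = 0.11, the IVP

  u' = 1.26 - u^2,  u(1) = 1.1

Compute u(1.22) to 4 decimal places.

1.1087

RK4: k1 = f(x_n, u_n); k2 = f(x_n + h/2, u_n + (h/2)·k1); k3 = f(x_n + h/2, u_n + (h/2)·k2); k4 = f(x_n + h, u_n + h·k3); u_{n+1} = u_n + (h/6)·(k1 + 2k2 + 2k3 + k4).
x=1.000000, u=1.100000:
  k1 = f(1.000000, 1.100000) = 0.050000
  k2 = f(1.055000, 1.102750) = 0.043942
  k3 = f(1.055000, 1.102417) = 0.044677
  k4 = f(1.110000, 1.104914) = 0.039164
  u ← 1.100000 + (0.11/6)·(k1 + 2k2 + 2k3 + k4) = 1.104884
x=1.110000, u=1.104884:
  k1 = f(1.110000, 1.104884) = 0.039231
  k2 = f(1.165000, 1.107042) = 0.034459
  k3 = f(1.165000, 1.106779) = 0.035040
  k4 = f(1.220000, 1.108738) = 0.030699
  u ← 1.104884 + (0.11/6)·(k1 + 2k2 + 2k3 + k4) = 1.108714
u(1.22) ≈ 1.1087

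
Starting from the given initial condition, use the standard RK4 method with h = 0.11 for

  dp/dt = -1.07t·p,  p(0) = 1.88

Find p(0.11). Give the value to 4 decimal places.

RK4: k1 = f(t_n, p_n); k2 = f(t_n + h/2, p_n + (h/2)·k1); k3 = f(t_n + h/2, p_n + (h/2)·k2); k4 = f(t_n + h, p_n + h·k3); p_{n+1} = p_n + (h/6)·(k1 + 2k2 + 2k3 + k4).
t=0.000000, p=1.880000:
  k1 = f(0.000000, 1.880000) = 0.000000
  k2 = f(0.055000, 1.880000) = -0.110638
  k3 = f(0.055000, 1.873915) = -0.110280
  k4 = f(0.110000, 1.867869) = -0.219848
  p ← 1.880000 + (0.11/6)·(k1 + 2k2 + 2k3 + k4) = 1.867869
p(0.11) ≈ 1.8679

1.8679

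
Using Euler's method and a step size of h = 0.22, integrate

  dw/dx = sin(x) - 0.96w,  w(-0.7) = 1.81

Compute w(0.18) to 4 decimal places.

0.5145

Euler: w_{n+1} = w_n + h·f(x_n, w_n).
x=-0.700000, w=1.810000: f=-2.381818 → w ← 1.810000 + 0.22·(-2.381818) = 1.286000
x=-0.480000, w=1.286000: f=-1.696339 → w ← 1.286000 + 0.22·(-1.696339) = 0.912805
x=-0.260000, w=0.912805: f=-1.133374 → w ← 0.912805 + 0.22·(-1.133374) = 0.663463
x=-0.040000, w=0.663463: f=-0.676914 → w ← 0.663463 + 0.22·(-0.676914) = 0.514542
w(0.18) ≈ 0.5145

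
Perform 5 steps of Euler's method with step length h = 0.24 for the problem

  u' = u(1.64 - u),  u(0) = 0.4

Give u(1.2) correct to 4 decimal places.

1.1308

Euler: u_{n+1} = u_n + h·f(s_n, u_n).
s=0.000000, u=0.400000: f=0.496000 → u ← 0.400000 + 0.24·0.496000 = 0.519040
s=0.240000, u=0.519040: f=0.581823 → u ← 0.519040 + 0.24·0.581823 = 0.658678
s=0.480000, u=0.658678: f=0.646375 → u ← 0.658678 + 0.24·0.646375 = 0.813808
s=0.720000, u=0.813808: f=0.672362 → u ← 0.813808 + 0.24·0.672362 = 0.975174
s=0.960000, u=0.975174: f=0.648321 → u ← 0.975174 + 0.24·0.648321 = 1.130771
u(1.2) ≈ 1.1308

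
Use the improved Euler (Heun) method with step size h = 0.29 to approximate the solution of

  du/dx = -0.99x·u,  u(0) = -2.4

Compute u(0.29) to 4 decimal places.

Heun: k1 = f(x_n, u_n); k2 = f(x_n + h, u_n + h·k1); u_{n+1} = u_n + (h/2)·(k1 + k2).
x=0.000000, u=-2.400000:
  k1 = f(0.000000, -2.400000) = 0.000000
  k2 = f(0.290000, -2.400000) = 0.689040
  u ← -2.400000 + (0.29/2)·(0.000000 + 0.689040) = -2.300089
u(0.29) ≈ -2.3001

-2.3001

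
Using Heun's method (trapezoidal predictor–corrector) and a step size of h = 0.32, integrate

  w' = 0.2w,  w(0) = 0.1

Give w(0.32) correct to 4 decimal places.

0.1066

Heun: k1 = f(s_n, w_n); k2 = f(s_n + h, w_n + h·k1); w_{n+1} = w_n + (h/2)·(k1 + k2).
s=0.000000, w=0.100000:
  k1 = f(0.000000, 0.100000) = 0.020000
  k2 = f(0.320000, 0.106400) = 0.021280
  w ← 0.100000 + (0.32/2)·(0.020000 + 0.021280) = 0.106605
w(0.32) ≈ 0.1066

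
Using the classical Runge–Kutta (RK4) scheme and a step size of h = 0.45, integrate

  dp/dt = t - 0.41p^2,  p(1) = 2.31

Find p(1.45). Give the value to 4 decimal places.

2.0236

RK4: k1 = f(t_n, p_n); k2 = f(t_n + h/2, p_n + (h/2)·k1); k3 = f(t_n + h/2, p_n + (h/2)·k2); k4 = f(t_n + h, p_n + h·k3); p_{n+1} = p_n + (h/6)·(k1 + 2k2 + 2k3 + k4).
t=1.000000, p=2.310000:
  k1 = f(1.000000, 2.310000) = -1.187801
  k2 = f(1.225000, 2.042745) = -0.485851
  k3 = f(1.225000, 2.200684) = -0.760633
  k4 = f(1.450000, 1.967715) = -0.137480
  p ← 2.310000 + (0.45/6)·(k1 + 2k2 + 2k3 + k4) = 2.023631
p(1.45) ≈ 2.0236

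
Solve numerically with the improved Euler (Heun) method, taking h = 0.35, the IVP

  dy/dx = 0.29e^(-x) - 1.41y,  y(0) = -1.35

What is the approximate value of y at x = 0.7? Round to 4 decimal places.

-0.4509

Heun: k1 = f(x_n, y_n); k2 = f(x_n + h, y_n + h·k1); y_{n+1} = y_n + (h/2)·(k1 + k2).
x=0.000000, y=-1.350000:
  k1 = f(0.000000, -1.350000) = 2.193500
  k2 = f(0.350000, -0.582275) = 1.025367
  y ← -1.350000 + (0.35/2)·(2.193500 + 1.025367) = -0.786698
x=0.350000, y=-0.786698:
  k1 = f(0.350000, -0.786698) = 1.313604
  k2 = f(0.700000, -0.326937) = 0.604991
  y ← -0.786698 + (0.35/2)·(1.313604 + 0.604991) = -0.450944
y(0.7) ≈ -0.4509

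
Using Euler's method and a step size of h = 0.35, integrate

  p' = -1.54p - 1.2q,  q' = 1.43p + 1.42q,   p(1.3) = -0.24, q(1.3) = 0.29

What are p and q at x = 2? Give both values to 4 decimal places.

Euler on (p,q): p_{n+1} = p_n + h·p', q_{n+1} = q_n + h·q'.
1.300000: (-0.240000, 0.290000); f=(0.021600, 0.068600) → (-0.232440, 0.314010)
1.650000: (-0.232440, 0.314010); f=(-0.018854, 0.113505) → (-0.239039, 0.353737)
(p(2), q(2)) ≈ (-0.2390, 0.3537)

-0.2390, 0.3537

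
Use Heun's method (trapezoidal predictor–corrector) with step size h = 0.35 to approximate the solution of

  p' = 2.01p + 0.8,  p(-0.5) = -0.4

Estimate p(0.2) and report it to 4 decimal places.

-0.4056

Heun: k1 = f(s_n, p_n); k2 = f(s_n + h, p_n + h·k1); p_{n+1} = p_n + (h/2)·(k1 + k2).
s=-0.500000, p=-0.400000:
  k1 = f(-0.500000, -0.400000) = -0.004000
  k2 = f(-0.150000, -0.401400) = -0.006814
  p ← -0.400000 + (0.35/2)·(-0.004000 + (-0.006814)) = -0.401892
s=-0.150000, p=-0.401892:
  k1 = f(-0.150000, -0.401892) = -0.007804
  k2 = f(0.200000, -0.404624) = -0.013294
  p ← -0.401892 + (0.35/2)·(-0.007804 + (-0.013294)) = -0.405585
p(0.2) ≈ -0.4056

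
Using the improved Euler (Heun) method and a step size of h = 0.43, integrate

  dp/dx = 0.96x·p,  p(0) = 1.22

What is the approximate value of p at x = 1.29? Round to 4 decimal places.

2.6517

Heun: k1 = f(x_n, p_n); k2 = f(x_n + h, p_n + h·k1); p_{n+1} = p_n + (h/2)·(k1 + k2).
x=0.000000, p=1.220000:
  k1 = f(0.000000, 1.220000) = 0.000000
  k2 = f(0.430000, 1.220000) = 0.503616
  p ← 1.220000 + (0.43/2)·(0.000000 + 0.503616) = 1.328277
x=0.430000, p=1.328277:
  k1 = f(0.430000, 1.328277) = 0.548313
  k2 = f(0.860000, 1.564052) = 1.291281
  p ← 1.328277 + (0.43/2)·(0.548313 + 1.291281) = 1.723790
x=0.860000, p=1.723790:
  k1 = f(0.860000, 1.723790) = 1.423161
  k2 = f(1.290000, 2.335750) = 2.892592
  p ← 1.723790 + (0.43/2)·(1.423161 + 2.892592) = 2.651677
p(1.29) ≈ 2.6517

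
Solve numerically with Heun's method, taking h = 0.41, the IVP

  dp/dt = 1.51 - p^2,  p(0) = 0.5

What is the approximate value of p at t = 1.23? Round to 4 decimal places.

Heun: k1 = f(t_n, p_n); k2 = f(t_n + h, p_n + h·k1); p_{n+1} = p_n + (h/2)·(k1 + k2).
t=0.000000, p=0.500000:
  k1 = f(0.000000, 0.500000) = 1.260000
  k2 = f(0.410000, 1.016600) = 0.476524
  p ← 0.500000 + (0.41/2)·(1.260000 + 0.476524) = 0.855988
t=0.410000, p=0.855988:
  k1 = f(0.410000, 0.855988) = 0.777285
  k2 = f(0.820000, 1.174675) = 0.130140
  p ← 0.855988 + (0.41/2)·(0.777285 + 0.130140) = 1.042010
t=0.820000, p=1.042010:
  k1 = f(0.820000, 1.042010) = 0.424216
  k2 = f(1.230000, 1.215938) = 0.031494
  p ← 1.042010 + (0.41/2)·(0.424216 + 0.031494) = 1.135430
p(1.23) ≈ 1.1354

1.1354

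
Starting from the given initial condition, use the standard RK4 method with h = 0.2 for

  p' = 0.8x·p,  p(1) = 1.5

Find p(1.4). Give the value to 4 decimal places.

RK4: k1 = f(x_n, p_n); k2 = f(x_n + h/2, p_n + (h/2)·k1); k3 = f(x_n + h/2, p_n + (h/2)·k2); k4 = f(x_n + h, p_n + h·k3); p_{n+1} = p_n + (h/6)·(k1 + 2k2 + 2k3 + k4).
x=1.000000, p=1.500000:
  k1 = f(1.000000, 1.500000) = 1.200000
  k2 = f(1.100000, 1.620000) = 1.425600
  k3 = f(1.100000, 1.642560) = 1.445453
  k4 = f(1.200000, 1.789091) = 1.717527
  p ← 1.500000 + (0.2/6)·(k1 + 2k2 + 2k3 + k4) = 1.788654
x=1.200000, p=1.788654:
  k1 = f(1.200000, 1.788654) = 1.717108
  k2 = f(1.300000, 1.960365) = 2.038780
  k3 = f(1.300000, 1.992532) = 2.072234
  k4 = f(1.400000, 2.203101) = 2.467473
  p ← 1.788654 + (0.2/6)·(k1 + 2k2 + 2k3 + k4) = 2.202208
p(1.4) ≈ 2.2022

2.2022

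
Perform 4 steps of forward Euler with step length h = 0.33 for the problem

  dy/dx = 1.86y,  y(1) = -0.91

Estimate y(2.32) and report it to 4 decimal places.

Euler: y_{n+1} = y_n + h·f(x_n, y_n).
x=1.000000, y=-0.910000: f=-1.692600 → y ← -0.910000 + 0.33·(-1.692600) = -1.468558
x=1.330000, y=-1.468558: f=-2.731518 → y ← -1.468558 + 0.33·(-2.731518) = -2.369959
x=1.660000, y=-2.369959: f=-4.408124 → y ← -2.369959 + 0.33·(-4.408124) = -3.824640
x=1.990000, y=-3.824640: f=-7.113830 → y ← -3.824640 + 0.33·(-7.113830) = -6.172204
y(2.32) ≈ -6.1722

-6.1722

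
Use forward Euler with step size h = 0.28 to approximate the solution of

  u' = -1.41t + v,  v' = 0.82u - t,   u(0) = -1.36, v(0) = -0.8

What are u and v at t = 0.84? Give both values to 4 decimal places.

-2.6623, -2.1717

Euler on (u,v): u_{n+1} = u_n + h·u', v_{n+1} = v_n + h·v'.
0.000000: (-1.360000, -0.800000); f=(-0.800000, -1.115200) → (-1.584000, -1.112256)
0.280000: (-1.584000, -1.112256); f=(-1.507056, -1.578880) → (-2.005976, -1.554342)
0.560000: (-2.005976, -1.554342); f=(-2.343942, -2.204900) → (-2.662280, -2.171714)
(u(0.84), v(0.84)) ≈ (-2.6623, -2.1717)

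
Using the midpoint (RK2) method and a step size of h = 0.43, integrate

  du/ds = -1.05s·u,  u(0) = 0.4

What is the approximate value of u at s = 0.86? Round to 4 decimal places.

Midpoint: k1 = f(s_n, u_n); k2 = f(s_n + h/2, u_n + (h/2)·k1); u_{n+1} = u_n + h·k2.
s=0.000000, u=0.400000:
  k1 = f(0.000000, 0.400000) = 0.000000
  k2 = f(0.215000, 0.400000) = -0.090300
  u ← 0.400000 + 0.43·(-0.090300) = 0.361171
s=0.430000, u=0.361171:
  k1 = f(0.430000, 0.361171) = -0.163069
  k2 = f(0.645000, 0.326111) = -0.220859
  u ← 0.361171 + 0.43·(-0.220859) = 0.266202
u(0.86) ≈ 0.2662

0.2662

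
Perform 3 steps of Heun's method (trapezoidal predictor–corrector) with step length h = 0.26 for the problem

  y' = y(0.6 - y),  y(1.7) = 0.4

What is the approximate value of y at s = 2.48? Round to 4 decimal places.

0.4568

Heun: k1 = f(s_n, y_n); k2 = f(s_n + h, y_n + h·k1); y_{n+1} = y_n + (h/2)·(k1 + k2).
s=1.700000, y=0.400000:
  k1 = f(1.700000, 0.400000) = 0.080000
  k2 = f(1.960000, 0.420800) = 0.075407
  y ← 0.400000 + (0.26/2)·(0.080000 + 0.075407) = 0.420203
s=1.960000, y=0.420203:
  k1 = f(1.960000, 0.420203) = 0.075551
  k2 = f(2.220000, 0.439846) = 0.070443
  y ← 0.420203 + (0.26/2)·(0.075551 + 0.070443) = 0.439182
s=2.220000, y=0.439182:
  k1 = f(2.220000, 0.439182) = 0.070628
  k2 = f(2.480000, 0.457546) = 0.065179
  y ← 0.439182 + (0.26/2)·(0.070628 + 0.065179) = 0.456837
y(2.48) ≈ 0.4568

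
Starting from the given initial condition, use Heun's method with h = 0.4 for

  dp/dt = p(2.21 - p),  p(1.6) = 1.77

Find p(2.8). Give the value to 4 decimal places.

2.1495

Heun: k1 = f(t_n, p_n); k2 = f(t_n + h, p_n + h·k1); p_{n+1} = p_n + (h/2)·(k1 + k2).
t=1.600000, p=1.770000:
  k1 = f(1.600000, 1.770000) = 0.778800
  k2 = f(2.000000, 2.081520) = 0.267434
  p ← 1.770000 + (0.4/2)·(0.778800 + 0.267434) = 1.979247
t=2.000000, p=1.979247:
  k1 = f(2.000000, 1.979247) = 0.456718
  k2 = f(2.400000, 2.161934) = 0.103916
  p ← 1.979247 + (0.4/2)·(0.456718 + 0.103916) = 2.091373
t=2.400000, p=2.091373:
  k1 = f(2.400000, 2.091373) = 0.248092
  k2 = f(2.800000, 2.190610) = 0.042475
  p ← 2.091373 + (0.4/2)·(0.248092 + 0.042475) = 2.149487
p(2.8) ≈ 2.1495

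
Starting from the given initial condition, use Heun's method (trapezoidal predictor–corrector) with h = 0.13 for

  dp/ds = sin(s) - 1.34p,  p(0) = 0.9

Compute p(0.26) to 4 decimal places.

0.6673

Heun: k1 = f(s_n, p_n); k2 = f(s_n + h, p_n + h·k1); p_{n+1} = p_n + (h/2)·(k1 + k2).
s=0.000000, p=0.900000:
  k1 = f(0.000000, 0.900000) = -1.206000
  k2 = f(0.130000, 0.743220) = -0.866281
  p ← 0.900000 + (0.13/2)·(-1.206000 + (-0.866281)) = 0.765302
s=0.130000, p=0.765302:
  k1 = f(0.130000, 0.765302) = -0.895870
  k2 = f(0.260000, 0.648839) = -0.612363
  p ← 0.765302 + (0.13/2)·(-0.895870 + (-0.612363)) = 0.667267
p(0.26) ≈ 0.6673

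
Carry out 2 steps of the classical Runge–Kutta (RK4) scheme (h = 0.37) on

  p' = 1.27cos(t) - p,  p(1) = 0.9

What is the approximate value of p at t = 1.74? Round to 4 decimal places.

0.5297

RK4: k1 = f(t_n, p_n); k2 = f(t_n + h/2, p_n + (h/2)·k1); k3 = f(t_n + h/2, p_n + (h/2)·k2); k4 = f(t_n + h, p_n + h·k3); p_{n+1} = p_n + (h/6)·(k1 + 2k2 + 2k3 + k4).
t=1.000000, p=0.900000:
  k1 = f(1.000000, 0.900000) = -0.213816
  k2 = f(1.185000, 0.860444) = -0.382547
  k3 = f(1.185000, 0.829229) = -0.351332
  k4 = f(1.370000, 0.770007) = -0.516706
  p ← 0.900000 + (0.37/6)·(k1 + 2k2 + 2k3 + k4) = 0.764439
t=1.370000, p=0.764439:
  k1 = f(1.370000, 0.764439) = -0.511138
  k2 = f(1.555000, 0.669879) = -0.649818
  k3 = f(1.555000, 0.644223) = -0.624163
  k4 = f(1.740000, 0.533499) = -0.747364
  p ← 0.764439 + (0.37/6)·(k1 + 2k2 + 2k3 + k4) = 0.529708
p(1.74) ≈ 0.5297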